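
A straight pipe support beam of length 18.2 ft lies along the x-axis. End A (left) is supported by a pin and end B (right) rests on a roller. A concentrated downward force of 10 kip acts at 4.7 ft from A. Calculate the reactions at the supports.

ΣM about A: B_y·18.2 − 10·4.7 = 0 → B_y = 47/18.2 = 2.58242 ≈ 2.582 kip.
ΣF_y = 0: A_y + 2.58242 − 10 = 0 → A_y = 7.418 kip.
ΣF_x = 0: no horizontal applied forces, so A_x = 0.

A_x = 0, A_y = 7.418 kip, B_y = 2.582 kip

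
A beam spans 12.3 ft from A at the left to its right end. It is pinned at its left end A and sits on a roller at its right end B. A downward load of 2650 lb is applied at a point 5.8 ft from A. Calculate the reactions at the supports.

Moments about A: B_y·12.3 − 2650·5.8 = 0 → B_y = 15370/12.3 = 1249.59 ≈ 1250 lb.
ΣF_y = 0: A_y + 1249.59 − 2650 = 0 → A_y = 1400 lb.
ΣF_x = 0: no horizontal applied forces, so A_x = 0.

A_x = 0, A_y = 1400 lb, B_y = 1250 lb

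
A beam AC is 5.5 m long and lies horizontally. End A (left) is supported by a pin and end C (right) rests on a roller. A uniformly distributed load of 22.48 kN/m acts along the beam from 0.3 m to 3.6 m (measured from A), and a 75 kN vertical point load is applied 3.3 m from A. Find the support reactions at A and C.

A_x = 0, A_y = 77.88 kN, C_y = 71.30 kN

Resultant of the distributed load: 22.48 × 3.3 = 74.184 kN at 1.95 m from A.
Moments about A: C_y·5.5 − (22.48·3.3)·1.95 − 75·3.3 = 0 → C_y = 392.1588/5.5 = 71.3016 ≈ 71.30 kN.
ΣF_y = 0: A_y + 71.3016 − 22.48·3.3 − 75 = 0 → A_y = 77.88 kN.
ΣF_x = 0: no horizontal applied forces, so A_x = 0.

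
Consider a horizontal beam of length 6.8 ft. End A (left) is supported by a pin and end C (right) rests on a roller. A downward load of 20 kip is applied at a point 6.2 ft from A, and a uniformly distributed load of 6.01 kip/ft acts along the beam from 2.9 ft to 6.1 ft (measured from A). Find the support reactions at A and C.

A_x = 0, A_y = 8.270 kip, C_y = 30.96 kip

Resultant of the distributed load: 6.01 × 3.2 = 19.232 kip at 4.5 ft from A.
Moments about A: C_y·6.8 − 20·6.2 − (6.01·3.2)·4.5 = 0 → C_y = 210.544/6.8 = 30.9624 ≈ 30.96 kip.
ΣF_y = 0: A_y + 30.9624 − 20 − 6.01·3.2 = 0 → A_y = 8.270 kip.
ΣF_x = 0: no horizontal applied forces, so A_x = 0.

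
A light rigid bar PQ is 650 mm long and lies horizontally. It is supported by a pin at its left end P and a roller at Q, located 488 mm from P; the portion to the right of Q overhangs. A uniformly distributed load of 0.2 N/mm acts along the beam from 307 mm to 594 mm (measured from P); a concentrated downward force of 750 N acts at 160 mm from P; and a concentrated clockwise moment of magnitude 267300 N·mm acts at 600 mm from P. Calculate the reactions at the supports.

Resultant of the distributed load: 0.2 × 287 = 57.4 N at 450.5 mm from P.
ΣM about P: Q_y·488 − (0.2·287)·450.5 − 750·160 − 267300 = 0 → Q_y = 413158.7/488 = 846.637 ≈ 846.6 N.
ΣF_y = 0: P_y + 846.637 − 0.2·287 − 750 = 0 → P_y = -39.24 N.
ΣF_x = 0: no horizontal applied forces, so P_x = 0.

P_x = 0, P_y = -39.24 N, Q_y = 846.6 N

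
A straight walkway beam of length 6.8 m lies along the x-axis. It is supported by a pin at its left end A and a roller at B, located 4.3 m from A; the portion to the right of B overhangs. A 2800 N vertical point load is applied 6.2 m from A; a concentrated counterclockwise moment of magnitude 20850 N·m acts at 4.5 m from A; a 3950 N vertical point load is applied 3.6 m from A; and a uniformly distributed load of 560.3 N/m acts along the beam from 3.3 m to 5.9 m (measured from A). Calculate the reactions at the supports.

A_x = 0, A_y = 4153 N, B_y = 4054 N

Resultant of the distributed load: 560.3 × 2.6 = 1456.78 N at 4.6 m from A.
Moments about A: B_y·4.3 − 2800·6.2 + 20850 − 3950·3.6 − (560.3·2.6)·4.6 = 0 → B_y = 17431.188/4.3 = 4053.76 ≈ 4054 N.
ΣF_y = 0: A_y + 4053.76 − 2800 − 3950 − 560.3·2.6 = 0 → A_y = 4153 N.
ΣF_x = 0: no horizontal applied forces, so A_x = 0.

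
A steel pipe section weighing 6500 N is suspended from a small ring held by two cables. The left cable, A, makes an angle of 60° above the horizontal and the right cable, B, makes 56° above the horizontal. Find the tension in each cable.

T_A = 4044 N, T_B = 3616 N

ΣF_x = 0: −T_A·cos60° + T_B·cos56° = 0 → T_B = 0.894146·T_A.
ΣF_y = 0: T_A·sin60° + T_B·sin56° = 6500.
Substitute: T_A·(0.866025 + 0.894146·0.829038) = 6500 → T_A = 4044.03 ≈ 4044 N.
Then T_B = 0.894146 × 4044.03 = 3616 N.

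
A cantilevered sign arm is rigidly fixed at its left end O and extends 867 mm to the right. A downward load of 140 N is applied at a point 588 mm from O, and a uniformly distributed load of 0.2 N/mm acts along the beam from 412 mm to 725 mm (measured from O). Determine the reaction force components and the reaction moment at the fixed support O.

Resultant of the distributed load: 0.2 × 313 = 62.6 N at 568.5 mm from O.
ΣF_x = 0: O_x = 0.
ΣF_y = 0: O_y − 140 − 0.2·313 = 0 → O_y = 202.6 N.
ΣM about O: M_O − 140·588 − (0.2·313)·568.5 = 0 → M_O = 117900 N·mm.

O_x = 0, O_y = 202.6 N, M_O = 117900 N·mm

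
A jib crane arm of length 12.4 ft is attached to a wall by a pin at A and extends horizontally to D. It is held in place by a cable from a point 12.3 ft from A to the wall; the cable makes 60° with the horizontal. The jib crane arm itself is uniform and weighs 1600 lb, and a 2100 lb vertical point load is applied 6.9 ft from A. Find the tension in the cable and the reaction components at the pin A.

T = 2292 lb, A_x = 1146 lb, A_y = 1715 lb

ΣM about A: T·sin60°·12.3 − 1600·6.2 − 2100·6.9 = 0 → T = 24410/(12.3·0.866025) = 2291.57 ≈ 2292 lb.
ΣF_x = 0: A_x − T·cos60° = 0 → A_x = 2291.57 × 0.5 = 1146 lb.
ΣF_y = 0: A_y + T·sin60° − 1600 − 2100 = 0 → A_y = 3700 − 2291.57 × 0.866025 = 1715 lb.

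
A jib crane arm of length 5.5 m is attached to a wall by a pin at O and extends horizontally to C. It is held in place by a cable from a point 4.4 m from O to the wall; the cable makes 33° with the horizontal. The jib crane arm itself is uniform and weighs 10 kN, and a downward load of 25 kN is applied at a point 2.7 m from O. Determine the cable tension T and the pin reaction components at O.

ΣM about O: T·sin33°·4.4 − 10·2.75 − 25·2.7 = 0 → T = 95/(4.4·0.544639) = 39.6426 ≈ 39.64 kN.
ΣF_x = 0: O_x − T·cos33° = 0 → O_x = 39.6426 × 0.838671 = 33.25 kN.
ΣF_y = 0: O_y + T·sin33° − 10 − 25 = 0 → O_y = 35 − 39.6426 × 0.544639 = 13.41 kN.

T = 39.64 kN, O_x = 33.25 kN, O_y = 13.41 kN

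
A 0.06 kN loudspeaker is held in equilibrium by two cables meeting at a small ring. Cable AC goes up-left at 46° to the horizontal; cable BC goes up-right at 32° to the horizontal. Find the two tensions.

T_AC = 0.05202 kN, T_BC = 0.04261 kN

ΣF_x = 0: −T_AC·cos46° + T_BC·cos32° = 0 → T_BC = 0.819126·T_AC.
ΣF_y = 0: T_AC·sin46° + T_BC·sin32° = 0.06.
Substitute: T_AC·(0.71934 + 0.819126·0.529919) = 0.06 → T_AC = 0.0520196 ≈ 0.05202 kN.
Then T_BC = 0.819126 × 0.0520196 = 0.04261 kN.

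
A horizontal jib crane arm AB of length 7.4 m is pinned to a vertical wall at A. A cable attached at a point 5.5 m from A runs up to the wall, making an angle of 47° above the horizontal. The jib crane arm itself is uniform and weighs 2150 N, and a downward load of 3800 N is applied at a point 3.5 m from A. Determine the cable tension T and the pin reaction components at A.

ΣM about A: T·sin47°·5.5 − 2150·3.7 − 3800·3.5 = 0 → T = 21255/(5.5·0.731354) = 5284.1 ≈ 5284 N.
ΣF_x = 0: A_x − T·cos47° = 0 → A_x = 5284.1 × 0.681998 = 3604 N.
ΣF_y = 0: A_y + T·sin47° − 2150 − 3800 = 0 → A_y = 5950 − 5284.1 × 0.731354 = 2085 N.

T = 5284 N, A_x = 3604 N, A_y = 2085 N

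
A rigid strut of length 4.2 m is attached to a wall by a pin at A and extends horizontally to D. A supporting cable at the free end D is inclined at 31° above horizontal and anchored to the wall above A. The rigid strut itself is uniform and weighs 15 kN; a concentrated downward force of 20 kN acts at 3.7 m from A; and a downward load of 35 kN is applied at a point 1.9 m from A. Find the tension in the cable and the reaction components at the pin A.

ΣM about A: T·sin31°·4.2 − 15·2.1 − 20·3.7 − 35·1.9 = 0 → T = 172/(4.2·0.515038) = 79.5133 ≈ 79.51 kN.
ΣF_x = 0: A_x − T·cos31° = 0 → A_x = 79.5133 × 0.857167 = 68.16 kN.
ΣF_y = 0: A_y + T·sin31° − 15 − 20 − 35 = 0 → A_y = 70 − 79.5133 × 0.515038 = 29.05 kN.

T = 79.51 kN, A_x = 68.16 kN, A_y = 29.05 kN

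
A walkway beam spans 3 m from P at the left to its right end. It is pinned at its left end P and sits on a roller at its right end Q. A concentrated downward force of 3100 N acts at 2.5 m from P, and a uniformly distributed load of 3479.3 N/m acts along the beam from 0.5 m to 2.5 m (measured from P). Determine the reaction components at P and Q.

P_x = 0, P_y = 3996 N, Q_y = 6063 N

Resultant of the distributed load: 3479.3 × 2 = 6958.6 N at 1.5 m from P.
Taking moments about P: Q_y·3 − 3100·2.5 − (3479.3·2)·1.5 = 0 → Q_y = 18187.9/3 = 6062.63 ≈ 6063 N.
ΣF_y = 0: P_y + 6062.63 − 3100 − 3479.3·2 = 0 → P_y = 3996 N.
ΣF_x = 0: no horizontal applied forces, so P_x = 0.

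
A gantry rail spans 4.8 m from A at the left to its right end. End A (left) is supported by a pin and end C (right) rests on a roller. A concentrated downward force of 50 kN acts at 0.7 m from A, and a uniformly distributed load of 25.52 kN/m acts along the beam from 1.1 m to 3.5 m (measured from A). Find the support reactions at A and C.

A_x = 0, A_y = 74.61 kN, C_y = 36.64 kN

Resultant of the distributed load: 25.52 × 2.4 = 61.248 kN at 2.3 m from A.
ΣM about A: C_y·4.8 − 50·0.7 − (25.52·2.4)·2.3 = 0 → C_y = 175.8704/4.8 = 36.6397 ≈ 36.64 kN.
ΣF_y = 0: A_y + 36.6397 − 50 − 25.52·2.4 = 0 → A_y = 74.61 kN.
ΣF_x = 0: no horizontal applied forces, so A_x = 0.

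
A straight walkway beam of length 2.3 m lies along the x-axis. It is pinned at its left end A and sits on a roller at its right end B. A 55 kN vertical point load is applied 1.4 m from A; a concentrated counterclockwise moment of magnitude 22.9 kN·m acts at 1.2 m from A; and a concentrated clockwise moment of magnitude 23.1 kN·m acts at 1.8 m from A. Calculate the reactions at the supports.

A_x = 0, A_y = 21.43 kN, B_y = 33.57 kN

Moments about A: B_y·2.3 − 55·1.4 + 22.9 − 23.1 = 0 → B_y = 77.2/2.3 = 33.5652 ≈ 33.57 kN.
ΣF_y = 0: A_y + 33.5652 − 55 = 0 → A_y = 21.43 kN.
ΣF_x = 0: no horizontal applied forces, so A_x = 0.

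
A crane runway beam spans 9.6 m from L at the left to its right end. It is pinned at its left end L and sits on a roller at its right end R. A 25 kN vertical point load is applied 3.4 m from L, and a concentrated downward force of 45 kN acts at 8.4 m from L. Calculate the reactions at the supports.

L_x = 0, L_y = 21.77 kN, R_y = 48.23 kN

ΣM about L: R_y·9.6 − 25·3.4 − 45·8.4 = 0 → R_y = 463/9.6 = 48.2292 ≈ 48.23 kN.
ΣF_y = 0: L_y + 48.2292 − 25 − 45 = 0 → L_y = 21.77 kN.
ΣF_x = 0: no horizontal applied forces, so L_x = 0.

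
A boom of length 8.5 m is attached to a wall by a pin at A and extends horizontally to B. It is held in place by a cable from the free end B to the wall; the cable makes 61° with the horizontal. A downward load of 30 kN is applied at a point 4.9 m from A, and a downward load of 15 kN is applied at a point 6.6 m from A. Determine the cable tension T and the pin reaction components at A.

ΣM about A: T·sin61°·8.5 − 30·4.9 − 15·6.6 = 0 → T = 246/(8.5·0.87462) = 33.09 kN.
ΣF_x = 0: A_x − T·cos61° = 0 → A_x = 33.09 × 0.48481 = 16.04 kN.
ΣF_y = 0: A_y + T·sin61° − 30 − 15 = 0 → A_y = 45 − 33.09 × 0.87462 = 16.06 kN.

T = 33.09 kN, A_x = 16.04 kN, A_y = 16.06 kN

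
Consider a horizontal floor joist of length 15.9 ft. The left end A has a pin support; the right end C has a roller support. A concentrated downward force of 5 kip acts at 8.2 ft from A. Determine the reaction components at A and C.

Moments about A: C_y·15.9 − 5·8.2 = 0 → C_y = 41/15.9 = 2.57862 ≈ 2.579 kip.
ΣF_y = 0: A_y + 2.57862 − 5 = 0 → A_y = 2.421 kip.
ΣF_x = 0: no horizontal applied forces, so A_x = 0.

A_x = 0, A_y = 2.421 kip, C_y = 2.579 kip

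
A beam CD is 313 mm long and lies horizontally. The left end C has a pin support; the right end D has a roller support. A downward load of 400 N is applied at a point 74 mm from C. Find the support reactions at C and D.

Taking moments about C: D_y·313 − 400·74 = 0 → D_y = 29600/313 = 94.5687 ≈ 94.57 N.
ΣF_y = 0: C_y + 94.5687 − 400 = 0 → C_y = 305.4 N.
ΣF_x = 0: no horizontal applied forces, so C_x = 0.

C_x = 0, C_y = 305.4 N, D_y = 94.57 N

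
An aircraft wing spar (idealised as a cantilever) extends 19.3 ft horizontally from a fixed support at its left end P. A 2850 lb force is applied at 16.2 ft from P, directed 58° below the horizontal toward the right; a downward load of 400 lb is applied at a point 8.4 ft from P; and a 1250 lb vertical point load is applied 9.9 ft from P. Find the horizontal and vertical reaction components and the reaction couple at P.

ΣF_x = 0: P_x + 2850·cos58° = 0 → P_x = -1510 lb.
ΣF_y = 0: P_y − 2850·sin58° − 400 − 1250 = 0 → P_y = 4067 lb.
ΣM about P: M_P − 2850·sin58°·16.2 − 400·8.4 − 1250·9.9 = 0 → M_P = 54890 lb·ft.

P_x = -1510 lb, P_y = 4067 lb, M_P = 54890 lb·ft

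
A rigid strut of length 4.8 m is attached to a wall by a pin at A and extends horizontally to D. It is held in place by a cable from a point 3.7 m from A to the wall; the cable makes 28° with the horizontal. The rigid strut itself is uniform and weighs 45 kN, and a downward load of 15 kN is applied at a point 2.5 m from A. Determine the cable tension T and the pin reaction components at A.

T = 83.76 kN, A_x = 73.96 kN, A_y = 20.68 kN

ΣM about A: T·sin28°·3.7 − 45·2.4 − 15·2.5 = 0 → T = 145.5/(3.7·0.469472) = 83.7629 ≈ 83.76 kN.
ΣF_x = 0: A_x − T·cos28° = 0 → A_x = 83.7629 × 0.882948 = 73.96 kN.
ΣF_y = 0: A_y + T·sin28° − 45 − 15 = 0 → A_y = 60 − 83.7629 × 0.469472 = 20.68 kN.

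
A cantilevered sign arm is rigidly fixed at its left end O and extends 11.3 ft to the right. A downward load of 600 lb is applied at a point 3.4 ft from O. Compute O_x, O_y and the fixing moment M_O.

ΣF_x = 0: O_x = 0.
ΣF_y = 0: O_y − 600 = 0 → O_y = 600.0 lb.
ΣM about O: M_O − 600·3.4 = 0 → M_O = 2040 lb·ft.

O_x = 0, O_y = 600.0 lb, M_O = 2040 lb·ft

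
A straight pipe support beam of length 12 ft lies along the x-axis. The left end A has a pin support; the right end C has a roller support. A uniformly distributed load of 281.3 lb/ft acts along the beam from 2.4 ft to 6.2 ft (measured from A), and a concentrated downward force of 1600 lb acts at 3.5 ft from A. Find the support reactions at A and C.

Resultant of the distributed load: 281.3 × 3.8 = 1068.94 lb at 4.3 ft from A.
ΣM about A: C_y·12 − (281.3·3.8)·4.3 − 1600·3.5 = 0 → C_y = 10196.442/12 = 849.703 ≈ 849.7 lb.
ΣF_y = 0: A_y + 849.703 − 281.3·3.8 − 1600 = 0 → A_y = 1819 lb.
ΣF_x = 0: no horizontal applied forces, so A_x = 0.

A_x = 0, A_y = 1819 lb, C_y = 849.7 lb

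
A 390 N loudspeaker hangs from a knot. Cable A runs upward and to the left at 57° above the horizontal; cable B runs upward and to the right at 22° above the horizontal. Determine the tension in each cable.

ΣF_x = 0: −T_A·cos57° + T_B·cos22° = 0 → T_B = 0.587412·T_A.
ΣF_y = 0: T_A·sin57° + T_B·sin22° = 390.
Substitute: T_A·(0.838671 + 0.587412·0.374607) = 390 → T_A = 368.369 ≈ 368.4 N.
Then T_B = 0.587412 × 368.369 = 216.4 N.

T_A = 368.4 N, T_B = 216.4 N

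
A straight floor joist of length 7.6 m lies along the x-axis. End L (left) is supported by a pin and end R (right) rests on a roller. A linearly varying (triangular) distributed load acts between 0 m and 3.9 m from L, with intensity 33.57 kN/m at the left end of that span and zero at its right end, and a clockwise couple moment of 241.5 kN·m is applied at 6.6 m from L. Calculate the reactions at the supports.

Resultant of the triangular load: ½ × 33.57 × 3.9 = 65.4615 kN, acting at 1.3 m from L (one-third of the span from the peak).
Moments about L: R_y·7.6 − (½·33.57·3.9)·1.3 − 241.5 = 0 → R_y = 326.59995/7.6 = 42.9737 ≈ 42.97 kN.
ΣF_y = 0: L_y + 42.9737 − ½·33.57·3.9 = 0 → L_y = 22.49 kN.
ΣF_x = 0: no horizontal applied forces, so L_x = 0.

L_x = 0, L_y = 22.49 kN, R_y = 42.97 kN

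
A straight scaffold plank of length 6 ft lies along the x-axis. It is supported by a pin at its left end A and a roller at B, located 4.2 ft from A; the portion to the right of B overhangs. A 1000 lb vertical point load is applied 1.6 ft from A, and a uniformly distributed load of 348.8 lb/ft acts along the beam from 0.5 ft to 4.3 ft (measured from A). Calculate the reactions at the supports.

Resultant of the distributed load: 348.8 × 3.8 = 1325.44 lb at 2.4 ft from A.
Moments about A: B_y·4.2 − 1000·1.6 − (348.8·3.8)·2.4 = 0 → B_y = 4781.056/4.2 = 1138.35 ≈ 1138 lb.
ΣF_y = 0: A_y + 1138.35 − 1000 − 348.8·3.8 = 0 → A_y = 1187 lb.
ΣF_x = 0: no horizontal applied forces, so A_x = 0.

A_x = 0, A_y = 1187 lb, B_y = 1138 lb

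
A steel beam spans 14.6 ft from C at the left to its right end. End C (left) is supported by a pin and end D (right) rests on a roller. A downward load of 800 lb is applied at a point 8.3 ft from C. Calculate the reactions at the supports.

ΣM about C: D_y·14.6 − 800·8.3 = 0 → D_y = 6640/14.6 = 454.795 ≈ 454.8 lb.
ΣF_y = 0: C_y + 454.795 − 800 = 0 → C_y = 345.2 lb.
ΣF_x = 0: no horizontal applied forces, so C_x = 0.

C_x = 0, C_y = 345.2 lb, D_y = 454.8 lb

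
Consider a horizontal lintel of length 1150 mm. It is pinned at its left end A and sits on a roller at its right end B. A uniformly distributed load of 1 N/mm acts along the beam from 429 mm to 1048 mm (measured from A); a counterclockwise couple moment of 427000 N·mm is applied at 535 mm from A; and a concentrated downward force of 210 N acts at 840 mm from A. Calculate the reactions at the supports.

Resultant of the distributed load: 1 × 619 = 619 N at 738.5 mm from A.
ΣM about A: B_y·1150 − (1·619)·738.5 + 427000 − 210·840 = 0 → B_y = 206531.5/1150 = 179.593 ≈ 179.6 N.
ΣF_y = 0: A_y + 179.593 − 1·619 − 210 = 0 → A_y = 649.4 N.
ΣF_x = 0: no horizontal applied forces, so A_x = 0.

A_x = 0, A_y = 649.4 N, B_y = 179.6 N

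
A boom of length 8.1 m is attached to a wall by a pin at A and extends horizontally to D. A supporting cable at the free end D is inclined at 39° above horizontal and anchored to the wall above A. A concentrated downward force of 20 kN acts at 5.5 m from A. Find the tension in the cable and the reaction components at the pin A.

ΣM about A: T·sin39°·8.1 − 20·5.5 = 0 → T = 110/(8.1·0.62932) = 21.5792 ≈ 21.58 kN.
ΣF_x = 0: A_x − T·cos39° = 0 → A_x = 21.5792 × 0.777146 = 16.77 kN.
ΣF_y = 0: A_y + T·sin39° − 20 = 0 → A_y = 20 − 21.5792 × 0.62932 = 6.420 kN.

T = 21.58 kN, A_x = 16.77 kN, A_y = 6.420 kN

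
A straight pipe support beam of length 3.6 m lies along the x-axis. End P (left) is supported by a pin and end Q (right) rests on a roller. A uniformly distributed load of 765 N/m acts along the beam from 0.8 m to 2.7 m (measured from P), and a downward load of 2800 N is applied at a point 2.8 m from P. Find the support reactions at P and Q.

P_x = 0, P_y = 1369 N, Q_y = 2884 N

Resultant of the distributed load: 765 × 1.9 = 1453.5 N at 1.75 m from P.
ΣM about P: Q_y·3.6 − (765·1.9)·1.75 − 2800·2.8 = 0 → Q_y = 10383.625/3.6 = 2884.34 ≈ 2884 N.
ΣF_y = 0: P_y + 2884.34 − 765·1.9 − 2800 = 0 → P_y = 1369 N.
ΣF_x = 0: no horizontal applied forces, so P_x = 0.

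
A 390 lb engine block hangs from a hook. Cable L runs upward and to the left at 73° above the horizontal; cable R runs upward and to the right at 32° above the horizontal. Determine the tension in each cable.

ΣF_x = 0: −T_L·cos73° + T_R·cos32° = 0 → T_R = 0.344758·T_L.
ΣF_y = 0: T_L·sin73° + T_R·sin32° = 390.
Substitute: T_L·(0.956305 + 0.344758·0.529919) = 390 → T_L = 342.406 ≈ 342.4 lb.
Then T_R = 0.344758 × 342.406 = 118.0 lb.

T_L = 342.4 lb, T_R = 118.0 lb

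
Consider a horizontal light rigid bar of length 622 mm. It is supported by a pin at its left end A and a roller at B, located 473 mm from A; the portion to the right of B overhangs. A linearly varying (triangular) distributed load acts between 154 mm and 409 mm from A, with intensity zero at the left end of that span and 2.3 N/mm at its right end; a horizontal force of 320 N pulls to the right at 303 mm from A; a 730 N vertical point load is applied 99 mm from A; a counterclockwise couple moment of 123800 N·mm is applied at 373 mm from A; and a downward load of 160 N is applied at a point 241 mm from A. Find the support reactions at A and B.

Resultant of the triangular load: ½ × 2.3 × 255 = 293.25 N, acting at 324 mm from A (one-third of the span from the peak).
Taking moments about A: B_y·473 − (½·2.3·255)·324 − 730·99 + 123800 − 160·241 = 0 → B_y = 82043/473 = 173.452 ≈ 173.5 N.
ΣF_y = 0: A_y + 173.452 − ½·2.3·255 − 730 − 160 = 0 → A_y = 1010 N.
ΣF_x = 0: A_x + 320 = 0 → A_x = -320.0 N.

A_x = -320.0 N, A_y = 1010 N, B_y = 173.5 N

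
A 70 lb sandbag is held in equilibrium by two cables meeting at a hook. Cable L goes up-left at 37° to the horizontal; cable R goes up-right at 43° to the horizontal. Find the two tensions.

ΣF_x = 0: −T_L·cos37° + T_R·cos43° = 0 → T_R = 1.092·T_L.
ΣF_y = 0: T_L·sin37° + T_R·sin43° = 70.
Substitute: T_L·(0.601815 + 1.092·0.681998) = 70 → T_L = 51.9844 ≈ 51.98 lb.
Then T_R = 1.092 × 51.9844 = 56.77 lb.

T_L = 51.98 lb, T_R = 56.77 lb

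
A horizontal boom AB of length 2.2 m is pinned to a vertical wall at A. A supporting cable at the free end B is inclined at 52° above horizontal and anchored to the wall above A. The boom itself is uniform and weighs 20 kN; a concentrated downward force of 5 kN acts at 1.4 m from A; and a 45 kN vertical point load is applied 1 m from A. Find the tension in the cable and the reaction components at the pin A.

ΣM about A: T·sin52°·2.2 − 20·1.1 − 5·1.4 − 45·1 = 0 → T = 74/(2.2·0.788011) = 42.6851 ≈ 42.69 kN.
ΣF_x = 0: A_x − T·cos52° = 0 → A_x = 42.6851 × 0.615661 = 26.28 kN.
ΣF_y = 0: A_y + T·sin52° − 20 − 5 − 45 = 0 → A_y = 70 − 42.6851 × 0.788011 = 36.36 kN.

T = 42.69 kN, A_x = 26.28 kN, A_y = 36.36 kN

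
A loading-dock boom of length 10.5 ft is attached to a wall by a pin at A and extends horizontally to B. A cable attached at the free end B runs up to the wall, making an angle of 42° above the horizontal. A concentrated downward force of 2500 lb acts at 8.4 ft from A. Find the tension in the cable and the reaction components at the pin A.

T = 2989 lb, A_x = 2221 lb, A_y = 500.0 lb

ΣM about A: T·sin42°·10.5 − 2500·8.4 = 0 → T = 21000/(10.5·0.669131) = 2988.95 ≈ 2989 lb.
ΣF_x = 0: A_x − T·cos42° = 0 → A_x = 2988.95 × 0.743145 = 2221 lb.
ΣF_y = 0: A_y + T·sin42° − 2500 = 0 → A_y = 2500 − 2988.95 × 0.669131 = 500.0 lb.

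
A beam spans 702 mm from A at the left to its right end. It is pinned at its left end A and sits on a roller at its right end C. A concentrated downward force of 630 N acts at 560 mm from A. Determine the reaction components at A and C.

A_x = 0, A_y = 127.4 N, C_y = 502.6 N

Taking moments about A: C_y·702 − 630·560 = 0 → C_y = 352800/702 = 502.564 ≈ 502.6 N.
ΣF_y = 0: A_y + 502.564 − 630 = 0 → A_y = 127.4 N.
ΣF_x = 0: no horizontal applied forces, so A_x = 0.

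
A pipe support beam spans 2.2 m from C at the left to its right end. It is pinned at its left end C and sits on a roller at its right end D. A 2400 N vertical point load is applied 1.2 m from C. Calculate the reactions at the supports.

Moments about C: D_y·2.2 − 2400·1.2 = 0 → D_y = 2880/2.2 = 1309.09 ≈ 1309 N.
ΣF_y = 0: C_y + 1309.09 − 2400 = 0 → C_y = 1091 N.
ΣF_x = 0: no horizontal applied forces, so C_x = 0.

C_x = 0, C_y = 1091 N, D_y = 1309 N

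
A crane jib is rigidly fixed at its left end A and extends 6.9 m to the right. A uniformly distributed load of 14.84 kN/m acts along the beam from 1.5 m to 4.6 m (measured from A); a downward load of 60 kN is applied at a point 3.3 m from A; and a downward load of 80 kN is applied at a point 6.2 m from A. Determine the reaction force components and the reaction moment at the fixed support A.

Resultant of the distributed load: 14.84 × 3.1 = 46.004 kN at 3.05 m from A.
ΣF_x = 0: A_x = 0.
ΣF_y = 0: A_y − 14.84·3.1 − 60 − 80 = 0 → A_y = 186.0 kN.
ΣM about A: M_A − (14.84·3.1)·3.05 − 60·3.3 − 80·6.2 = 0 → M_A = 834.3 kN·m.

A_x = 0, A_y = 186.0 kN, M_A = 834.3 kN·m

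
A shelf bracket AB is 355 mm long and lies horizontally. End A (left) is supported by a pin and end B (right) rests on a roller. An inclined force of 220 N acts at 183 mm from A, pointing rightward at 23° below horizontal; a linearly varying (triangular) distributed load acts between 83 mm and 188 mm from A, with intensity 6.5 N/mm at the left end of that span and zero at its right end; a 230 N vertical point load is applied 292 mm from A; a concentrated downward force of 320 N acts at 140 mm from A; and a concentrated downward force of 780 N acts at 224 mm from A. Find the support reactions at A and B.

Resultant of the triangular load: ½ × 6.5 × 105 = 341.25 N, acting at 118 mm from A (one-third of the span from the peak).
Moments about A: B_y·355 − 220·sin23°·183 − (½·6.5·105)·118 − 230·292 − 320·140 − 780·224 = 0 → B_y = 342678/355 = 965.29 ≈ 965.3 N.
ΣF_y = 0: A_y + 965.29 − 220·sin23° − ½·6.5·105 − 230 − 320 − 780 = 0 → A_y = 791.9 N.
ΣF_x = 0: A_x + 220·cos23° = 0 → A_x = -202.5 N.

A_x = -202.5 N, A_y = 791.9 N, B_y = 965.3 N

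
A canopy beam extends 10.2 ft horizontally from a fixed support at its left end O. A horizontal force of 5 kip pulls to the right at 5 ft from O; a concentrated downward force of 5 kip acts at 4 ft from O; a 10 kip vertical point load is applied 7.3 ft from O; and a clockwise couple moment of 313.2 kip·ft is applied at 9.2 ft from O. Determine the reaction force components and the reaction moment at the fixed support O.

ΣF_x = 0: O_x + 5 = 0 → O_x = -5.000 kip.
ΣF_y = 0: O_y − 5 − 10 = 0 → O_y = 15.00 kip.
ΣM about O: M_O − 5·4 − 10·7.3 − 313.2 = 0 → M_O = 406.2 kip·ft.

O_x = -5.000 kip, O_y = 15.00 kip, M_O = 406.2 kip·ft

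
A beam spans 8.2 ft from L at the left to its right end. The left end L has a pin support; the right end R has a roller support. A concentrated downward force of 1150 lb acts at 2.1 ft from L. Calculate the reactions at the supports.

ΣM about L: R_y·8.2 − 1150·2.1 = 0 → R_y = 2415/8.2 = 294.512 ≈ 294.5 lb.
ΣF_y = 0: L_y + 294.512 − 1150 = 0 → L_y = 855.5 lb.
ΣF_x = 0: no horizontal applied forces, so L_x = 0.

L_x = 0, L_y = 855.5 lb, R_y = 294.5 lb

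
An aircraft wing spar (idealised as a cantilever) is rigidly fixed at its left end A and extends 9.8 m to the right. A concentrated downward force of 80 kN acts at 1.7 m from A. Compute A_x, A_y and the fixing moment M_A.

ΣF_x = 0: A_x = 0.
ΣF_y = 0: A_y − 80 = 0 → A_y = 80.00 kN.
ΣM about A: M_A − 80·1.7 = 0 → M_A = 136.0 kN·m.

A_x = 0, A_y = 80.00 kN, M_A = 136.0 kN·m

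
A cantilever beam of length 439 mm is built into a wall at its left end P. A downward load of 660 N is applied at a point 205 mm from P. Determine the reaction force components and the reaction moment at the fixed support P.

ΣF_x = 0: P_x = 0.
ΣF_y = 0: P_y − 660 = 0 → P_y = 660.0 N.
ΣM about P: M_P − 660·205 = 0 → M_P = 135300 N·mm.

P_x = 0, P_y = 660.0 N, M_P = 135300 N·mm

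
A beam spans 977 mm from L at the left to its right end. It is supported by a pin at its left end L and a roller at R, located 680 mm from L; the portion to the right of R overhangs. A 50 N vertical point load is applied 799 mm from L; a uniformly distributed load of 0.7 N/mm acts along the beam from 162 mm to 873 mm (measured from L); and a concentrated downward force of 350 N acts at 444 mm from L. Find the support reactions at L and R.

L_x = 0, L_y = 231.7 N, R_y = 666.0 N

Resultant of the distributed load: 0.7 × 711 = 497.7 N at 517.5 mm from L.
Moments about L: R_y·680 − 50·799 − (0.7·711)·517.5 − 350·444 = 0 → R_y = 452909.75/680 = 666.044 ≈ 666.0 N.
ΣF_y = 0: L_y + 666.044 − 50 − 0.7·711 − 350 = 0 → L_y = 231.7 N.
ΣF_x = 0: no horizontal applied forces, so L_x = 0.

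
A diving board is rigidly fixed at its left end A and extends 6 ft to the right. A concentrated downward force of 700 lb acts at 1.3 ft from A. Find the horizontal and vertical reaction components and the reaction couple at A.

A_x = 0, A_y = 700.0 lb, M_A = 910.0 lb·ft

ΣF_x = 0: A_x = 0.
ΣF_y = 0: A_y − 700 = 0 → A_y = 700.0 lb.
ΣM about A: M_A − 700·1.3 = 0 → M_A = 910.0 lb·ft.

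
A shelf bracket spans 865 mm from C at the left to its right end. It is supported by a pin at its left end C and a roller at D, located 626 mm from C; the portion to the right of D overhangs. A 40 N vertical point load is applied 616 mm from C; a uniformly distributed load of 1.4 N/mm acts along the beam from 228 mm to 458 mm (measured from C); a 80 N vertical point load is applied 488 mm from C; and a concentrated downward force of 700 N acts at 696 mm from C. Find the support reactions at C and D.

Resultant of the distributed load: 1.4 × 230 = 322 N at 343 mm from C.
ΣM about C: D_y·626 − 40·616 − (1.4·230)·343 − 80·488 − 700·696 = 0 → D_y = 661326/626 = 1056.43 ≈ 1056 N.
ΣF_y = 0: C_y + 1056.43 − 40 − 1.4·230 − 80 − 700 = 0 → C_y = 85.57 N.
ΣF_x = 0: no horizontal applied forces, so C_x = 0.

C_x = 0, C_y = 85.57 N, D_y = 1056 N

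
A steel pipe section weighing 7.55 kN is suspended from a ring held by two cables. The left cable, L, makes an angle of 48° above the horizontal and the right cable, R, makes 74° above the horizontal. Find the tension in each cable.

ΣF_x = 0: −T_L·cos48° + T_R·cos74° = 0 → T_R = 2.42758·T_L.
ΣF_y = 0: T_L·sin48° + T_R·sin74° = 7.55.
Substitute: T_L·(0.743145 + 2.42758·0.961262) = 7.55 → T_L = 2.45394 ≈ 2.454 kN.
Then T_R = 2.42758 × 2.45394 = 5.957 kN.

T_L = 2.454 kN, T_R = 5.957 kN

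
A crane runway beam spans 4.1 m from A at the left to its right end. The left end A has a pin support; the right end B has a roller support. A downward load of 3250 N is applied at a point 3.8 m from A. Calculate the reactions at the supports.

A_x = 0, A_y = 237.8 N, B_y = 3012 N

ΣM about A: B_y·4.1 − 3250·3.8 = 0 → B_y = 12350/4.1 = 3012.2 ≈ 3012 N.
ΣF_y = 0: A_y + 3012.2 − 3250 = 0 → A_y = 237.8 N.
ΣF_x = 0: no horizontal applied forces, so A_x = 0.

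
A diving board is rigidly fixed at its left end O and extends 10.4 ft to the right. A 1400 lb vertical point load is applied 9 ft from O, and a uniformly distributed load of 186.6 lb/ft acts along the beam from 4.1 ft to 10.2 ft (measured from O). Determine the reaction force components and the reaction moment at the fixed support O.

Resultant of the distributed load: 186.6 × 6.1 = 1138.26 lb at 7.15 ft from O.
ΣF_x = 0: O_x = 0.
ΣF_y = 0: O_y − 1400 − 186.6·6.1 = 0 → O_y = 2538 lb.
ΣM about O: M_O − 1400·9 − (186.6·6.1)·7.15 = 0 → M_O = 20740 lb·ft.

O_x = 0, O_y = 2538 lb, M_O = 20740 lb·ft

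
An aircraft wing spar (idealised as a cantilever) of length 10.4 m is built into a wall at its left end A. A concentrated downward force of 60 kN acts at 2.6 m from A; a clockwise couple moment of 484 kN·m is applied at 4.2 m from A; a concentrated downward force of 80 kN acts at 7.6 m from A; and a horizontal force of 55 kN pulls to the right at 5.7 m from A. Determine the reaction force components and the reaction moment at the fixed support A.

A_x = -55.00 kN, A_y = 140.0 kN, M_A = 1248 kN·m

ΣF_x = 0: A_x + 55 = 0 → A_x = -55.00 kN.
ΣF_y = 0: A_y − 60 − 80 = 0 → A_y = 140.0 kN.
ΣM about A: M_A − 60·2.6 − 484 − 80·7.6 = 0 → M_A = 1248 kN·m.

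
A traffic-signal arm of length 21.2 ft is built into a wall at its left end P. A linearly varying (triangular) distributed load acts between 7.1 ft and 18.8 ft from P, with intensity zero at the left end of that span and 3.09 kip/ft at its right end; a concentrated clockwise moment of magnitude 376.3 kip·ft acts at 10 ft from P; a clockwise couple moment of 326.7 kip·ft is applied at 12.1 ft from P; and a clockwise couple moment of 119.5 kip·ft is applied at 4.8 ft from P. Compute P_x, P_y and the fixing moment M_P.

Resultant of the triangular load: ½ × 3.09 × 11.7 = 18.0765 kip, acting at 14.9 ft from P (one-third of the span from the peak).
ΣF_x = 0: P_x = 0.
ΣF_y = 0: P_y − ½·3.09·11.7 = 0 → P_y = 18.08 kip.
ΣM about P: M_P − (½·3.09·11.7)·14.9 − 376.3 − 326.7 − 119.5 = 0 → M_P = 1092 kip·ft.

P_x = 0, P_y = 18.08 kip, M_P = 1092 kip·ft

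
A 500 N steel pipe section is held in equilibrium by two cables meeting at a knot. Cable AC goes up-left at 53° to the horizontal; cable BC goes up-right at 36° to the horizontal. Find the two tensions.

T_AC = 404.6 N, T_BC = 301.0 N

ΣF_x = 0: −T_AC·cos53° + T_BC·cos36° = 0 → T_BC = 0.743884·T_AC.
ΣF_y = 0: T_AC·sin53° + T_BC·sin36° = 500.
Substitute: T_AC·(0.798636 + 0.743884·0.587785) = 500 → T_AC = 404.57 ≈ 404.6 N.
Then T_BC = 0.743884 × 404.57 = 301.0 N.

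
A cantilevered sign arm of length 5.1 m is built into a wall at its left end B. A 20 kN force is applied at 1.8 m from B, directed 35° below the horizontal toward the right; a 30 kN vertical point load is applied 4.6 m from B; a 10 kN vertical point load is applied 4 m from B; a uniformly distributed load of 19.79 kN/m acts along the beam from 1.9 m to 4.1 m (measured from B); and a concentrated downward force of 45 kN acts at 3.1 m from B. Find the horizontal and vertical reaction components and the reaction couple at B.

B_x = -16.38 kN, B_y = 140.0 kN, M_B = 468.8 kN·m

Resultant of the distributed load: 19.79 × 2.2 = 43.538 kN at 3 m from B.
ΣF_x = 0: B_x + 20·cos35° = 0 → B_x = -16.38 kN.
ΣF_y = 0: B_y − 20·sin35° − 30 − 10 − 19.79·2.2 − 45 = 0 → B_y = 140.0 kN.
ΣM about B: M_B − 20·sin35°·1.8 − 30·4.6 − 10·4 − (19.79·2.2)·3 − 45·3.1 = 0 → M_B = 468.8 kN·m.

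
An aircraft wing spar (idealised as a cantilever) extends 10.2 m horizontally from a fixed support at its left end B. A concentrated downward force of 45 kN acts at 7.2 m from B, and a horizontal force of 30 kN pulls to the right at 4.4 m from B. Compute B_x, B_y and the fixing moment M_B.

B_x = -30.00 kN, B_y = 45.00 kN, M_B = 324.0 kN·m

ΣF_x = 0: B_x + 30 = 0 → B_x = -30.00 kN.
ΣF_y = 0: B_y − 45 = 0 → B_y = 45.00 kN.
ΣM about B: M_B − 45·7.2 = 0 → M_B = 324.0 kN·m.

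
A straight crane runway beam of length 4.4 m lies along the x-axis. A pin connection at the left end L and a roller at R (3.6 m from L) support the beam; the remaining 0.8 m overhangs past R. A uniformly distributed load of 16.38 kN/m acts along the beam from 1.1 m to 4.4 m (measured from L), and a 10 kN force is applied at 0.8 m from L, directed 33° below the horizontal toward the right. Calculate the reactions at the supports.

Resultant of the distributed load: 16.38 × 3.3 = 54.054 kN at 2.75 m from L.
Moments about L: R_y·3.6 − (16.38·3.3)·2.75 − 10·sin33°·0.8 = 0 → R_y = 153.006/3.6 = 42.5017 ≈ 42.50 kN.
ΣF_y = 0: L_y + 42.5017 − 16.38·3.3 − 10·sin33° = 0 → L_y = 17.00 kN.
ΣF_x = 0: L_x + 10·cos33° = 0 → L_x = -8.387 kN.

L_x = -8.387 kN, L_y = 17.00 kN, R_y = 42.50 kN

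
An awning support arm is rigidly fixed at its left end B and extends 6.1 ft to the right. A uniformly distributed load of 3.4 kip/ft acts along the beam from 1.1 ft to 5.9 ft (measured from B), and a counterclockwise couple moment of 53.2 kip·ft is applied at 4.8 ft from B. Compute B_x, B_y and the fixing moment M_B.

Resultant of the distributed load: 3.4 × 4.8 = 16.32 kip at 3.5 ft from B.
ΣF_x = 0: B_x = 0.
ΣF_y = 0: B_y − 3.4·4.8 = 0 → B_y = 16.32 kip.
ΣM about B: M_B − (3.4·4.8)·3.5 + 53.2 = 0 → M_B = 3.920 kip·ft.

B_x = 0, B_y = 16.32 kip, M_B = 3.920 kip·ft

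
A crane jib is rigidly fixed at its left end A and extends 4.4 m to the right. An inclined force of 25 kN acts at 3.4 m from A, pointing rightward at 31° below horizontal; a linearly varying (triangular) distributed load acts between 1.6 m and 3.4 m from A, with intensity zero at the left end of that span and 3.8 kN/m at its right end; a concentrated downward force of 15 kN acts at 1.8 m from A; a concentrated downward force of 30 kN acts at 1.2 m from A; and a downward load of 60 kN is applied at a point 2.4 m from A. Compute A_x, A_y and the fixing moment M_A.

A_x = -21.43 kN, A_y = 121.3 kN, M_A = 260.4 kN·m

Resultant of the triangular load: ½ × 3.8 × 1.8 = 3.42 kN, acting at 2.8 m from A (one-third of the span from the peak).
ΣF_x = 0: A_x + 25·cos31° = 0 → A_x = -21.43 kN.
ΣF_y = 0: A_y − 25·sin31° − ½·3.8·1.8 − 15 − 30 − 60 = 0 → A_y = 121.3 kN.
ΣM about A: M_A − 25·sin31°·3.4 − (½·3.8·1.8)·2.8 − 15·1.8 − 30·1.2 − 60·2.4 = 0 → M_A = 260.4 kN·m.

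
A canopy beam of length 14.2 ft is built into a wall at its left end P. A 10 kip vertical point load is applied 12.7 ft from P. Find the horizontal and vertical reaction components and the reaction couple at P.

ΣF_x = 0: P_x = 0.
ΣF_y = 0: P_y − 10 = 0 → P_y = 10.00 kip.
ΣM about P: M_P − 10·12.7 = 0 → M_P = 127.0 kip·ft.

P_x = 0, P_y = 10.00 kip, M_P = 127.0 kip·ft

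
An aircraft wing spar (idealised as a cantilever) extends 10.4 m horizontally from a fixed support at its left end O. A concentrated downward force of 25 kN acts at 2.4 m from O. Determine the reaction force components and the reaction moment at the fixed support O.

ΣF_x = 0: O_x = 0.
ΣF_y = 0: O_y − 25 = 0 → O_y = 25.00 kN.
ΣM about O: M_O − 25·2.4 = 0 → M_O = 60.00 kN·m.

O_x = 0, O_y = 25.00 kN, M_O = 60.00 kN·m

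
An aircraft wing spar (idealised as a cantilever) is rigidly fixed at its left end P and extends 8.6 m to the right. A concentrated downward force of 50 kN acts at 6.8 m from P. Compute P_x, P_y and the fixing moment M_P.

P_x = 0, P_y = 50.00 kN, M_P = 340.0 kN·m

ΣF_x = 0: P_x = 0.
ΣF_y = 0: P_y − 50 = 0 → P_y = 50.00 kN.
ΣM about P: M_P − 50·6.8 = 0 → M_P = 340.0 kN·m.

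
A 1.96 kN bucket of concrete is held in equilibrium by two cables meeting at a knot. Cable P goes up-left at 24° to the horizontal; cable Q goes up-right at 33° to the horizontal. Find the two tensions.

ΣF_x = 0: −T_P·cos24° + T_Q·cos33° = 0 → T_Q = 1.08928·T_P.
ΣF_y = 0: T_P·sin24° + T_Q·sin33° = 1.96.
Substitute: T_P·(0.406737 + 1.08928·0.544639) = 1.96 → T_P = 1.960 kN.
Then T_Q = 1.08928 × 1.96 = 2.135 kN.

T_P = 1.960 kN, T_Q = 2.135 kN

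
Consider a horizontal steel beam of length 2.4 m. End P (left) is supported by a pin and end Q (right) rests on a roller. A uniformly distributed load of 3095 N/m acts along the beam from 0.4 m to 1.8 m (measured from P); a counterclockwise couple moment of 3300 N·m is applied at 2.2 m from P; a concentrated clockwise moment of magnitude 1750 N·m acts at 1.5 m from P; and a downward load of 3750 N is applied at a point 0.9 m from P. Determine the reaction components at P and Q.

Resultant of the distributed load: 3095 × 1.4 = 4333 N at 1.1 m from P.
Taking moments about P: Q_y·2.4 − (3095·1.4)·1.1 + 3300 − 1750 − 3750·0.9 = 0 → Q_y = 6591.3/2.4 = 2746.38 ≈ 2746 N.
ΣF_y = 0: P_y + 2746.38 − 3095·1.4 − 3750 = 0 → P_y = 5337 N.
ΣF_x = 0: no horizontal applied forces, so P_x = 0.

P_x = 0, P_y = 5337 N, Q_y = 2746 N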